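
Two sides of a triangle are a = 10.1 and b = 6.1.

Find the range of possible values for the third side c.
Triangle inequality: |a − b| < c < a + b
|a − b| = |10.1 − 6.1| = 4
a + b = 10.1 + 6.1 = 16.2

4 < c < 16.2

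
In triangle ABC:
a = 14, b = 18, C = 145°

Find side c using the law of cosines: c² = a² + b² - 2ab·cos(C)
c² = 14² + 18² − 2·14·18·cos(145°)
cos(145°) ≈ -0.819152
c² ≈ 196 + 324 − 504·(-0.819152) ≈ 520 + 412.853 ≈ 932.853
c ≈ √932.853 ≈ 30.5426

c = 30.54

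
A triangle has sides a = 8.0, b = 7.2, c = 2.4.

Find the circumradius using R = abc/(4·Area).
First find the area with Heron's formula.
s = (8.0 + 7.2 + 2.4)/2 = 8.8
Area = √(s(s−a)(s−b)(s−c)) = √(8.8·0.8·1.6·6.4) ≈ √72.0896 ≈ 8.49056
abc = 8.0·7.2·2.4 = 138.24
R = abc/(4·Area) ≈ 138.24/(4·8.49056) = 138.24/33.9622 ≈ 4.0704

R = 4.07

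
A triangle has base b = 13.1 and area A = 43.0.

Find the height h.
A = ½·b·h  ⇒  h = 2A/b = 2·43.0/13.1 = 86/13.1 ≈ 6.56489

h = 6.565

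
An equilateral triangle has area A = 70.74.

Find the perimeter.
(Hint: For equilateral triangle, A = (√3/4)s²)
A = (√3/4)s²  ⇒  s² = 4A/√3 = 4·70.74/√3 = 282.96/1.73205 ≈ 163.367
s ≈ √163.367 ≈ 12.7815
Perimeter = 3s ≈ 3·12.7815 ≈ 38.3445

Perimeter = 38.34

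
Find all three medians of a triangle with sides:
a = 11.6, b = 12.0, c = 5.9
Median formula: m_a = ½√(2b² + 2c² − a²) (and cyclically). a² = 134.56, b² = 144, c² = 34.81.
m_a = ½√(2·144 + 2·34.81 − 134.56) = ½√223.06 ≈ ½·14.9352 ≈ 7.4676
m_b = ½√(2·134.56 + 2·34.81 − 144) = ½√194.74 ≈ ½·13.9549 ≈ 6.97746
m_c = ½√(2·134.56 + 2·144 − 34.81) = ½√522.31 ≈ ½·22.8541 ≈ 11.4271

m_a = 7.468, m_b = 6.977, m_c = 11.43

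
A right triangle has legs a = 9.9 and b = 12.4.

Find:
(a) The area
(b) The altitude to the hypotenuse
(a) The legs are perpendicular, so Area = ½·a·b = ½·9.9·12.4 = ½·122.76 = 61.38
(b) Hypotenuse c = √(a² + b²) = √(98.01 + 153.76) = √251.77 ≈ 15.8673
    Area = ½·c·h_c  ⇒  h_c = 2·Area/c = 122.76/15.8673 ≈ 7.73668

Area = 61.38, h_c = 7.737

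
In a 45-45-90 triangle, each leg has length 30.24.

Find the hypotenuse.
In a 45-45-90 triangle the sides are in ratio 1 : 1 : √2, so hypotenuse = leg·√2.
Hypotenuse = 30.24·√2 ≈ 30.24·1.41421 ≈ 42.7658

Hypotenuse = 30.24√2 = 42.77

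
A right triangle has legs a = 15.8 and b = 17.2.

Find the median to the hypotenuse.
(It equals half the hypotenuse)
Hypotenuse c = √(a² + b²) = √(249.64 + 295.84) = √545.48 ≈ 23.3555
Median to hypotenuse = c/2 ≈ 23.3555/2 ≈ 11.6778

Median = 11.68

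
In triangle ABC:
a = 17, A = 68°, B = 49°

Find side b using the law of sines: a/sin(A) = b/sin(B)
a/sin(A) = b/sin(B)  ⇒  b = a·sin(B)/sin(A) = 17·sin(49°)/sin(68°)
sin(49°) ≈ 0.75471, sin(68°) ≈ 0.927184
b ≈ 17·0.75471/0.927184 ≈ 12.8301/0.927184 ≈ 13.8377

b = 13.84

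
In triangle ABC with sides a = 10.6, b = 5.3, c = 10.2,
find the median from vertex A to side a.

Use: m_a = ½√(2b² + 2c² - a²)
m_a = ½√(2·5.3² + 2·10.2² − 10.6²) = ½√(2·28.09 + 2·104.04 − 112.36) = ½√(56.18 + 208.08 − 112.36) = ½√151.9
√151.9 ≈ 12.3248, so m_a ≈ 6.16239

m_a = 6.162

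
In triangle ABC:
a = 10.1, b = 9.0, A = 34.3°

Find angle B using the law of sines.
a/sin(A) = b/sin(B)  ⇒  sin(B) = b·sin(A)/a = 9.0·sin(34.3°)/10.1
sin(34.3°) ≈ 0.563526
sin(B) ≈ 9.0·0.563526/10.1 ≈ 5.07173/10.1 ≈ 0.502152
B = arcsin(0.502152) ≈ 30.1425°
(Since b ≤ a we need B ≤ A, so the obtuse alternative 180° − 30.1425° ≈ 149.858° is rejected.)

B = 30.14°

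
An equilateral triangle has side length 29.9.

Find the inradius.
r = Area/s with s the semi-perimeter.
Area = (√3/4)·29.9² = (√3/4)·894.01 ≈ 0.433013·894.01 ≈ 387.118
s = 3·29.9/2 = 44.85
r ≈ 387.118/44.85 ≈ 8.63139
(Equivalently r = side/(2√3) = 29.9/3.4641 ≈ 8.63139.)

r = 8.631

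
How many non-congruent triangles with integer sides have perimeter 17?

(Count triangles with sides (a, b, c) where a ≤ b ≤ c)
Let a ≤ b ≤ c with a + b + c = 17. The only binding inequality is a + b > c, i.e. 17 − c > c, so c < 17/2; and c ≥ 17/3 since c is the largest side.
So 6 ≤ c ≤ 8. For each c, b runs from ⌈(17 − c)/2⌉ up to c (then a = 17 − b − c satisfies 1 ≤ a ≤ b automatically), giving c − ⌈(17 − c)/2⌉ + 1 choices.
Summing over c: 1 + 3 + 4 = 8
Check (closed form: nearest integer to p²/48 for even p, (p+3)²/48 for odd p): (17+3)²/48 = 20²/48 = 400/48 ≈ 8.33 → 8

8 triangles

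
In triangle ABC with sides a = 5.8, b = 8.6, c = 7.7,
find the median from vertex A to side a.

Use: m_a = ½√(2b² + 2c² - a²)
m_a = ½√(2·8.6² + 2·7.7² − 5.8²) = ½√(2·73.96 + 2·59.29 − 33.64) = ½√(147.92 + 118.58 − 33.64) = ½√232.86
√232.86 ≈ 15.2598, so m_a ≈ 7.62988

m_a = 7.63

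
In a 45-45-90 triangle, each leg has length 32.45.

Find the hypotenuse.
In a 45-45-90 triangle the sides are in ratio 1 : 1 : √2, so hypotenuse = leg·√2.
Hypotenuse = 32.45·√2 ≈ 32.45·1.41421 ≈ 45.8912

Hypotenuse = 32.45√2 = 45.89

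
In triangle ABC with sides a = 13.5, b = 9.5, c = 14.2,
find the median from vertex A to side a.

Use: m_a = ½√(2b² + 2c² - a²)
m_a = ½√(2·9.5² + 2·14.2² − 13.5²) = ½√(2·90.25 + 2·201.64 − 182.25) = ½√(180.5 + 403.28 − 182.25) = ½√401.53
√401.53 ≈ 20.0382, so m_a ≈ 10.0191

m_a = 10.02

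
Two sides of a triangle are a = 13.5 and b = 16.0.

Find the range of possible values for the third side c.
Triangle inequality: |a − b| < c < a + b
|a − b| = |13.5 − 16.0| = 2.5
a + b = 13.5 + 16.0 = 29.5

2.5 < c < 29.5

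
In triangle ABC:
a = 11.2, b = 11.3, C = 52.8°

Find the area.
Two sides and the included angle (SAS): A = ½·a·b·sin(C) = ½·11.2·11.3·sin(52.8°)
sin(52.8°) ≈ 0.79653
A ≈ ½·126.56·0.79653 = 63.28·0.79653 ≈ 50.4044

Area = 50.4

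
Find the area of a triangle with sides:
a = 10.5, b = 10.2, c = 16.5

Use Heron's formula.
s = (10.5 + 10.2 + 16.5)/2 = 37.2/2 = 18.6
s − a = 8.1, s − b = 8.4, s − c = 2.1
s(s−a)(s−b)(s−c) = 18.6·8.1·8.4·2.1 ≈ 2657.64
Area = √2657.64 ≈ 51.5523

Area = 51.55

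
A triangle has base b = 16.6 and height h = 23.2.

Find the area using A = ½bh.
A = ½·b·h = ½·16.6·23.2 = ½·385.12 = 192.56

Area = 192.56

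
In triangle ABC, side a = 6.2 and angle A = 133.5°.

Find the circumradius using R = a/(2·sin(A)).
R = a/(2·sin(A)) = 6.2/(2·sin(133.5°))
sin(133.5°) ≈ 0.725374
R ≈ 6.2/(2·0.725374) = 6.2/1.45075 ≈ 4.27366

R = 4.274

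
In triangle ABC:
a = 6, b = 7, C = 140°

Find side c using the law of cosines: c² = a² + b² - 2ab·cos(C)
c² = 6² + 7² − 2·6·7·cos(140°)
cos(140°) ≈ -0.766044
c² ≈ 36 + 49 − 84·(-0.766044) ≈ 85 + 64.3477 ≈ 149.348
c ≈ √149.348 ≈ 12.2208

c = 12.22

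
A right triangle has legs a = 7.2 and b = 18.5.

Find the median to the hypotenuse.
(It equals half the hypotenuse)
Hypotenuse c = √(a² + b²) = √(51.84 + 342.25) = √394.09 ≈ 19.8517
Median to hypotenuse = c/2 ≈ 19.8517/2 ≈ 9.92585

Median = 9.926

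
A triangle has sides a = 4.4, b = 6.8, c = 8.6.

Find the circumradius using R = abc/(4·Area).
First find the area with Heron's formula.
s = (4.4 + 6.8 + 8.6)/2 = 9.9
Area = √(s(s−a)(s−b)(s−c)) = √(9.9·5.5·3.1·1.3) ≈ √219.434 ≈ 14.8133
abc = 4.4·6.8·8.6 = 257.312
R = abc/(4·Area) ≈ 257.312/(4·14.8133) = 257.312/59.2532 ≈ 4.34259

R = 4.343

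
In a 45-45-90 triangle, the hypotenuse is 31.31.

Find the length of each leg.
In a 45-45-90 triangle hypotenuse = leg·√2, so leg = hypotenuse/√2.
Leg = 31.31/√2 ≈ 31.31/1.41421 ≈ 22.1395

Each leg = 22.14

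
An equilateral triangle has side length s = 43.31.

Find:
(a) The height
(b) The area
(a) The height splits the triangle into two 30-60-90 halves: h = s·√3/2 = 43.31·1.73205/2 ≈ 75.0151/2 ≈ 37.5076
(b) Area = (√3/4)·s² = (√3/4)·43.31² = (√3/4)·1875.7561 ≈ 0.433013·1875.7561 ≈ 812.226

Height = 37.51, Area = 812.2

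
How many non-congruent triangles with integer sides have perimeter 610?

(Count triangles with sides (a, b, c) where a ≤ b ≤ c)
Let a ≤ b ≤ c with a + b + c = 610. The only binding inequality is a + b > c, i.e. 610 − c > c, so c < 610/2; and c ≥ 610/3 since c is the largest side.
So 204 ≤ c ≤ 304. For each c, b runs from ⌈(610 − c)/2⌉ up to c (then a = 610 − b − c satisfies 1 ≤ a ≤ b automatically), giving c − ⌈(610 − c)/2⌉ + 1 choices.
Summing over c: 2 + 3 + 5 + 6 + … + 150 + 152  (101 terms, c = 204, …, 304) = 7752
Check (closed form: nearest integer to p²/48 for even p, (p+3)²/48 for odd p): 610²/48 = 372100/48 ≈ 7752.08 → 7752

7752 triangles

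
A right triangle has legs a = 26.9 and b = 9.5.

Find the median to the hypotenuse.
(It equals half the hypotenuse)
Hypotenuse c = √(a² + b²) = √(723.61 + 90.25) = √813.86 ≈ 28.5282
Median to hypotenuse = c/2 ≈ 28.5282/2 ≈ 14.2641

Median = 14.26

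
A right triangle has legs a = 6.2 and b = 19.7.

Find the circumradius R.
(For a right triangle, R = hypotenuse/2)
Hypotenuse c = √(a² + b²) = √(38.44 + 388.09) = √426.53 ≈ 20.6526
R = c/2 ≈ 20.6526/2 ≈ 10.3263

R = 10.33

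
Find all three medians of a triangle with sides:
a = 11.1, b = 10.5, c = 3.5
Median formula: m_a = ½√(2b² + 2c² − a²) (and cyclically). a² = 123.21, b² = 110.25, c² = 12.25.
m_a = ½√(2·110.25 + 2·12.25 − 123.21) = ½√121.79 ≈ ½·11.0359 ≈ 5.51793
m_b = ½√(2·123.21 + 2·12.25 − 110.25) = ½√160.67 ≈ ½·12.6756 ≈ 6.33778
m_c = ½√(2·123.21 + 2·110.25 − 12.25) = ½√454.67 ≈ ½·21.323 ≈ 10.6615

m_a = 5.518, m_b = 6.338, m_c = 10.66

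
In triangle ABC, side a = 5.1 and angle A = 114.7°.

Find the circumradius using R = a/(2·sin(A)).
R = a/(2·sin(A)) = 5.1/(2·sin(114.7°))
sin(114.7°) ≈ 0.908508
R ≈ 5.1/(2·0.908508) = 5.1/1.81702 ≈ 2.8068

R = 2.807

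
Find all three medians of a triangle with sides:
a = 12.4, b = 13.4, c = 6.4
Median formula: m_a = ½√(2b² + 2c² − a²) (and cyclically). a² = 153.76, b² = 179.56, c² = 40.96.
m_a = ½√(2·179.56 + 2·40.96 − 153.76) = ½√287.28 ≈ ½·16.9493 ≈ 8.47467
m_b = ½√(2·153.76 + 2·40.96 − 179.56) = ½√209.88 ≈ ½·14.4872 ≈ 7.24362
m_c = ½√(2·153.76 + 2·179.56 − 40.96) = ½√625.68 ≈ ½·25.0136 ≈ 12.5068

m_a = 8.475, m_b = 7.244, m_c = 12.51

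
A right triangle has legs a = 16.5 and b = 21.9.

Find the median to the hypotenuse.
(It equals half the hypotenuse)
Hypotenuse c = √(a² + b²) = √(272.25 + 479.61) = √751.86 ≈ 27.4201
Median to hypotenuse = c/2 ≈ 27.4201/2 ≈ 13.71

Median = 13.71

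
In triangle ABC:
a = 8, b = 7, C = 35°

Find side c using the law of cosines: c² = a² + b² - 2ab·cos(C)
c² = 8² + 7² − 2·8·7·cos(35°)
cos(35°) ≈ 0.819152
c² ≈ 64 + 49 − 112·(0.819152) ≈ 113 − 91.745 ≈ 21.255
c ≈ √21.255 ≈ 4.61031

c = 4.61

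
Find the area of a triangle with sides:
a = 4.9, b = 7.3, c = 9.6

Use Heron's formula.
s = (4.9 + 7.3 + 9.6)/2 = 21.8/2 = 10.9
s − a = 6, s − b = 3.6, s − c = 1.3
s(s−a)(s−b)(s−c) = 10.9·6·3.6·1.3 ≈ 306.072
Area = √306.072 ≈ 17.4949

Area = 17.49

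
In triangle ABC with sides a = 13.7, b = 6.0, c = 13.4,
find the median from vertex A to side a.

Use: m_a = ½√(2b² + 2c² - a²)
m_a = ½√(2·6.0² + 2·13.4² − 13.7²) = ½√(2·36 + 2·179.56 − 187.69) = ½√(72 + 359.12 − 187.69) = ½√243.43
√243.43 ≈ 15.6022, so m_a ≈ 7.80112

m_a = 7.801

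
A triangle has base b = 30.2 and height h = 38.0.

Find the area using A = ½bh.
A = ½·b·h = ½·30.2·38.0 = ½·1147.6 = 573.8

Area = 573.8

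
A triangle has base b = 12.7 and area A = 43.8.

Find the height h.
A = ½·b·h  ⇒  h = 2A/b = 2·43.8/12.7 = 87.6/12.7 ≈ 6.89764

h = 6.898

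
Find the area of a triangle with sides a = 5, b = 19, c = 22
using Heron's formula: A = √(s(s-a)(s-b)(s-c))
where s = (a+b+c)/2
s = (5 + 19 + 22)/2 = 46/2 = 23
s − a = 18, s − b = 4, s − c = 1
s(s−a)(s−b)(s−c) = 23·18·4·1 = 1656
Area = √1656 ≈ 40.694

s = 23.0, Area = 40.69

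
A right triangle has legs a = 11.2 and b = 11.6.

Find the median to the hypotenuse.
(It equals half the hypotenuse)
Hypotenuse c = √(a² + b²) = √(125.44 + 134.56) = √260 ≈ 16.1245
Median to hypotenuse = c/2 ≈ 16.1245/2 ≈ 8.06226

Median = 8.062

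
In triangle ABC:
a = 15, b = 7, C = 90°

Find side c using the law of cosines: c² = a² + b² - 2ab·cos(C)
c² = 15² + 7² − 2·15·7·cos(90°)
cos(90°) ≈ 0
c² ≈ 225 + 49 − 210·(0) ≈ 274 − 0 ≈ 274
c ≈ √274 ≈ 16.5529

c = 16.55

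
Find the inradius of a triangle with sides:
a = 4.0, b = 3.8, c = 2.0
r = Area/s where s is the semi-perimeter.
s = (4.0 + 3.8 + 2.0)/2 = 9.8/2 = 4.9
Area = √(s(s−a)(s−b)(s−c)) = √(4.9·0.9·1.1·2.9) ≈ √14.0679 ≈ 3.75072
r ≈ 3.75072/4.9 ≈ 0.765453

r = 0.7655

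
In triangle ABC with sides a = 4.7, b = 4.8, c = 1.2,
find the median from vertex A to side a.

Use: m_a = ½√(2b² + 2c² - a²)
m_a = ½√(2·4.8² + 2·1.2² − 4.7²) = ½√(2·23.04 + 2·1.44 − 22.09) = ½√(46.08 + 2.88 − 22.09) = ½√26.87
√26.87 ≈ 5.18363, so m_a ≈ 2.59181

m_a = 2.592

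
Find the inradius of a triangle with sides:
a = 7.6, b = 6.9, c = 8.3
r = Area/s where s is the semi-perimeter.
s = (7.6 + 6.9 + 8.3)/2 = 22.8/2 = 11.4
Area = √(s(s−a)(s−b)(s−c)) = √(11.4·3.8·4.5·3.1) ≈ √604.314 ≈ 24.5828
r ≈ 24.5828/11.4 ≈ 2.15639

r = 2.156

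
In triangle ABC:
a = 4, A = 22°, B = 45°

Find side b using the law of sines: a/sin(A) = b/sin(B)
a/sin(A) = b/sin(B)  ⇒  b = a·sin(B)/sin(A) = 4·sin(45°)/sin(22°)
sin(45°) ≈ 0.707107, sin(22°) ≈ 0.374607
b ≈ 4·0.707107/0.374607 ≈ 2.82843/0.374607 ≈ 7.55039

b = 7.55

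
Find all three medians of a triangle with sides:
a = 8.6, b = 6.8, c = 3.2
Median formula: m_a = ½√(2b² + 2c² − a²) (and cyclically). a² = 73.96, b² = 46.24, c² = 10.24.
m_a = ½√(2·46.24 + 2·10.24 − 73.96) = ½√39 ≈ ½·6.245 ≈ 3.1225
m_b = ½√(2·73.96 + 2·10.24 − 46.24) = ½√122.16 ≈ ½·11.0526 ≈ 5.5263
m_c = ½√(2·73.96 + 2·46.24 − 10.24) = ½√230.16 ≈ ½·15.171 ≈ 7.58551

m_a = 3.122, m_b = 5.526, m_c = 7.586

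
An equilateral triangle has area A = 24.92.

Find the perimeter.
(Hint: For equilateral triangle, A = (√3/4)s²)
A = (√3/4)s²  ⇒  s² = 4A/√3 = 4·24.92/√3 = 99.68/1.73205 ≈ 57.5503
s ≈ √57.5503 ≈ 7.58619
Perimeter = 3s ≈ 3·7.58619 ≈ 22.7586

Perimeter = 22.76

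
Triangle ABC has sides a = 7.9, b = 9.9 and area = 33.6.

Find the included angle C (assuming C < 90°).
Area = ½·a·b·sin(C)  ⇒  sin(C) = 2·Area/(a·b) = 2·33.6/(7.9·9.9) = 67.2/78.21 ≈ 0.859225
C = arcsin(0.859225) ≈ 59.2297° (taking the acute solution since C < 90°)

C = 59.23°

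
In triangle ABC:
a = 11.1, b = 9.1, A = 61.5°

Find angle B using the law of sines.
a/sin(A) = b/sin(B)  ⇒  sin(B) = b·sin(A)/a = 9.1·sin(61.5°)/11.1
sin(61.5°) ≈ 0.878817
sin(B) ≈ 9.1·0.878817/11.1 ≈ 7.99724/11.1 ≈ 0.720472
B = arcsin(0.720472) ≈ 46.0934°
(Since b ≤ a we need B ≤ A, so the obtuse alternative 180° − 46.0934° ≈ 133.907° is rejected.)

B = 46.09°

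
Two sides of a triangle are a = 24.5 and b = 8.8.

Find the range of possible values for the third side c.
Triangle inequality: |a − b| < c < a + b
|a − b| = |24.5 − 8.8| = 15.7
a + b = 24.5 + 8.8 = 33.3

15.7 < c < 33.3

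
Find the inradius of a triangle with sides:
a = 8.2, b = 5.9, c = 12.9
r = Area/s where s is the semi-perimeter.
s = (8.2 + 5.9 + 12.9)/2 = 27/2 = 13.5
Area = √(s(s−a)(s−b)(s−c)) = √(13.5·5.3·7.6·0.6) ≈ √326.268 ≈ 18.0629
r ≈ 18.0629/13.5 ≈ 1.33799

r = 1.338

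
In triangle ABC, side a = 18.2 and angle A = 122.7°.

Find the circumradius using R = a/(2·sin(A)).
R = a/(2·sin(A)) = 18.2/(2·sin(122.7°))
sin(122.7°) ≈ 0.841511
R ≈ 18.2/(2·0.841511) = 18.2/1.68302 ≈ 10.8139

R = 10.81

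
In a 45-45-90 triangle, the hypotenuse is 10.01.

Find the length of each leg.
In a 45-45-90 triangle hypotenuse = leg·√2, so leg = hypotenuse/√2.
Leg = 10.01/√2 ≈ 10.01/1.41421 ≈ 7.07814

Each leg = 7.078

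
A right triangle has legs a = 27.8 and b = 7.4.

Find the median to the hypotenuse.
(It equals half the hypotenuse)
Hypotenuse c = √(a² + b²) = √(772.84 + 54.76) = √827.6 ≈ 28.768
Median to hypotenuse = c/2 ≈ 28.768/2 ≈ 14.384

Median = 14.38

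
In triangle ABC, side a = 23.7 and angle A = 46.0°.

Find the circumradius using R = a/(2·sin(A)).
R = a/(2·sin(A)) = 23.7/(2·sin(46.0°))
sin(46.0°) ≈ 0.71934
R ≈ 23.7/(2·0.71934) = 23.7/1.43868 ≈ 16.4734

R = 16.47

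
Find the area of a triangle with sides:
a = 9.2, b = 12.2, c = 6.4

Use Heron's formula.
s = (9.2 + 12.2 + 6.4)/2 = 27.8/2 = 13.9
s − a = 4.7, s − b = 1.7, s − c = 7.5
s(s−a)(s−b)(s−c) = 13.9·4.7·1.7·7.5 ≈ 832.957
Area = √832.957 ≈ 28.861

Area = 28.86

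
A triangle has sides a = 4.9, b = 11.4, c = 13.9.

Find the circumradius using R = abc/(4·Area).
First find the area with Heron's formula.
s = (4.9 + 11.4 + 13.9)/2 = 15.1
Area = √(s(s−a)(s−b)(s−c)) = √(15.1·10.2·3.7·1.2) ≈ √683.849 ≈ 26.1505
abc = 4.9·11.4·13.9 = 776.454
R = abc/(4·Area) ≈ 776.454/(4·26.1505) = 776.454/104.602 ≈ 7.42294

R = 7.423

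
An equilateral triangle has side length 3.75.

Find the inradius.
r = Area/s with s the semi-perimeter.
Area = (√3/4)·3.75² = (√3/4)·14.0625 ≈ 0.433013·14.0625 ≈ 6.08924
s = 3·3.75/2 = 5.625
r ≈ 6.08924/5.625 ≈ 1.08253
(Equivalently r = side/(2√3) = 3.75/3.4641 ≈ 1.08253.)

r = 1.083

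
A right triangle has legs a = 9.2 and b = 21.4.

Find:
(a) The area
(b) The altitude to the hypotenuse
(a) The legs are perpendicular, so Area = ½·a·b = ½·9.2·21.4 = ½·196.88 = 98.44
(b) Hypotenuse c = √(a² + b²) = √(84.64 + 457.96) = √542.6 ≈ 23.2938
    Area = ½·c·h_c  ⇒  h_c = 2·Area/c = 196.88/23.2938 ≈ 8.45204

Area = 98.44, h_c = 8.452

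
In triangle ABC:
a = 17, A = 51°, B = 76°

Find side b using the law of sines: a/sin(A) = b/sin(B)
a/sin(A) = b/sin(B)  ⇒  b = a·sin(B)/sin(A) = 17·sin(76°)/sin(51°)
sin(76°) ≈ 0.970296, sin(51°) ≈ 0.777146
b ≈ 17·0.970296/0.777146 ≈ 16.495/0.777146 ≈ 21.2251

b = 21.23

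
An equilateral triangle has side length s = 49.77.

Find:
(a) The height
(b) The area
(a) The height splits the triangle into two 30-60-90 halves: h = s·√3/2 = 49.77·1.73205/2 ≈ 86.2042/2 ≈ 43.1021
(b) Area = (√3/4)·s² = (√3/4)·49.77² = (√3/4)·2477.0529 ≈ 0.433013·2477.0529 ≈ 1072.6

Height = 43.1, Area = 1073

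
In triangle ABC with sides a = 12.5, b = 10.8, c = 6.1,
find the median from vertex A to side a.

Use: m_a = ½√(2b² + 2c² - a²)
m_a = ½√(2·10.8² + 2·6.1² − 12.5²) = ½√(2·116.64 + 2·37.21 − 156.25) = ½√(233.28 + 74.42 − 156.25) = ½√151.45
√151.45 ≈ 12.3065, so m_a ≈ 6.15325

m_a = 6.153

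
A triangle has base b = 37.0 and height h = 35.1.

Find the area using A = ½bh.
A = ½·b·h = ½·37.0·35.1 = ½·1298.7 = 649.35

Area = 649.35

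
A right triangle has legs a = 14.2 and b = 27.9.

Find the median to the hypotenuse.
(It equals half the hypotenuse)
Hypotenuse c = √(a² + b²) = √(201.64 + 778.41) = √980.05 ≈ 31.3058
Median to hypotenuse = c/2 ≈ 31.3058/2 ≈ 15.6529

Median = 15.65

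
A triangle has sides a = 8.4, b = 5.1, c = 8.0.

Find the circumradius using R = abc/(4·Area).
First find the area with Heron's formula.
s = (8.4 + 5.1 + 8.0)/2 = 10.75
Area = √(s(s−a)(s−b)(s−c)) = √(10.75·2.35·5.65·2.75) ≈ √392.516 ≈ 19.812
abc = 8.4·5.1·8.0 = 342.72
R = abc/(4·Area) ≈ 342.72/(4·19.812) = 342.72/79.2481 ≈ 4.32465

R = 4.325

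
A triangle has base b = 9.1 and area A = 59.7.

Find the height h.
A = ½·b·h  ⇒  h = 2A/b = 2·59.7/9.1 = 119.4/9.1 ≈ 13.1209

h = 13.12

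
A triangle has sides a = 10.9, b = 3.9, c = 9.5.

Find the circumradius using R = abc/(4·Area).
First find the area with Heron's formula.
s = (10.9 + 3.9 + 9.5)/2 = 12.15
Area = √(s(s−a)(s−b)(s−c)) = √(12.15·1.25·8.25·2.65) ≈ √332.037 ≈ 18.2219
abc = 10.9·3.9·9.5 = 403.845
R = abc/(4·Area) ≈ 403.845/(4·18.2219) = 403.845/72.8875 ≈ 5.54066

R = 5.541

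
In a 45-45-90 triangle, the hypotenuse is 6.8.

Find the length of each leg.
In a 45-45-90 triangle hypotenuse = leg·√2, so leg = hypotenuse/√2.
Leg = 6.8/√2 ≈ 6.8/1.41421 ≈ 4.80833

Each leg = 4.808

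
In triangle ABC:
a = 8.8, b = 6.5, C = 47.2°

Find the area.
Two sides and the included angle (SAS): A = ½·a·b·sin(C) = ½·8.8·6.5·sin(47.2°)
sin(47.2°) ≈ 0.73373
A ≈ ½·57.2·0.73373 = 28.6·0.73373 ≈ 20.9847

Area = 20.98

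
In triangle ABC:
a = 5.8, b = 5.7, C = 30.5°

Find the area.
Two sides and the included angle (SAS): A = ½·a·b·sin(C) = ½·5.8·5.7·sin(30.5°)
sin(30.5°) ≈ 0.507538
A ≈ ½·33.06·0.507538 = 16.53·0.507538 ≈ 8.38961

Area = 8.39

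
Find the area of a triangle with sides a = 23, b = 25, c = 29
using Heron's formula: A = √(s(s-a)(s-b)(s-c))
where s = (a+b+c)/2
s = (23 + 25 + 29)/2 = 77/2 = 38.5
s − a = 15.5, s − b = 13.5, s − c = 9.5
s(s−a)(s−b)(s−c) = 38.5·15.5·13.5·9.5 = 76533.1875
Area = √76533.1875 ≈ 276.646

s = 38.5, Area = 276.6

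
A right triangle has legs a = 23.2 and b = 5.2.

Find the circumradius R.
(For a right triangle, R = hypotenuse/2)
Hypotenuse c = √(a² + b²) = √(538.24 + 27.04) = √565.28 ≈ 23.7756
R = c/2 ≈ 23.7756/2 ≈ 11.8878

R = 11.89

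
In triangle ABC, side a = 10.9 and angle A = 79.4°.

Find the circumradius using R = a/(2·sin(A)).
R = a/(2·sin(A)) = 10.9/(2·sin(79.4°))
sin(79.4°) ≈ 0.982935
R ≈ 10.9/(2·0.982935) = 10.9/1.96587 ≈ 5.54462

R = 5.545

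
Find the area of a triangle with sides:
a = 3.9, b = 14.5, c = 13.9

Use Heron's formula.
s = (3.9 + 14.5 + 13.9)/2 = 32.3/2 = 16.15
s − a = 12.25, s − b = 1.65, s − c = 2.25
s(s−a)(s−b)(s−c) = 16.15·12.25·1.65·2.25 ≈ 734.472
Area = √734.472 ≈ 27.1011

Area = 27.1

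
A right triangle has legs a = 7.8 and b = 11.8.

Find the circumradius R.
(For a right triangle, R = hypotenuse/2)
Hypotenuse c = √(a² + b²) = √(60.84 + 139.24) = √200.08 ≈ 14.145
R = c/2 ≈ 14.145/2 ≈ 7.07248

R = 7.072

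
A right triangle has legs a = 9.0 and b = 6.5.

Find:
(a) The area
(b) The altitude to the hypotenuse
(a) The legs are perpendicular, so Area = ½·a·b = ½·9.0·6.5 = ½·58.5 = 29.25
(b) Hypotenuse c = √(a² + b²) = √(81 + 42.25) = √123.25 ≈ 11.1018
    Area = ½·c·h_c  ⇒  h_c = 2·Area/c = 58.5/11.1018 ≈ 5.26941

Area = 29.25, h_c = 5.269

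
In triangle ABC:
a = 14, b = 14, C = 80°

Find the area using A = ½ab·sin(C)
A = ½·a·b·sin(C) = ½·14·14·sin(80°)
sin(80°) ≈ 0.984808
A ≈ ½·196·0.984808 = 98·0.984808 ≈ 96.5112

Area = 96.51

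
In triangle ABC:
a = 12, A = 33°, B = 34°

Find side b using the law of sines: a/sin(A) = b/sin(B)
a/sin(A) = b/sin(B)  ⇒  b = a·sin(B)/sin(A) = 12·sin(34°)/sin(33°)
sin(34°) ≈ 0.559193, sin(33°) ≈ 0.544639
b ≈ 12·0.559193/0.544639 ≈ 6.71031/0.544639 ≈ 12.3207

b = 12.32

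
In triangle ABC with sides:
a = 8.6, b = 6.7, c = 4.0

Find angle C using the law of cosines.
c² = a² + b² − 2ab·cos(C)  ⇒  cos(C) = (a² + b² − c²)/(2ab)
cos(C) = (8.6² + 6.7² − 4.0²)/(2·8.6·6.7) = (73.96 + 44.89 − 16)/115.24 = 102.85/115.24 ≈ 0.892485
C = arccos(0.892485) ≈ 26.8128°

C = 26.81°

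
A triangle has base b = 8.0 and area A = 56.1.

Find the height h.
A = ½·b·h  ⇒  h = 2A/b = 2·56.1/8.0 = 112.2/8.0 ≈ 14.025

h = 14.03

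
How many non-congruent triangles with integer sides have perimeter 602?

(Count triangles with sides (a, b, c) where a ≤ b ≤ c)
Let a ≤ b ≤ c with a + b + c = 602. The only binding inequality is a + b > c, i.e. 602 − c > c, so c < 602/2; and c ≥ 602/3 since c is the largest side.
So 201 ≤ c ≤ 300. For each c, b runs from ⌈(602 − c)/2⌉ up to c (then a = 602 − b − c satisfies 1 ≤ a ≤ b automatically), giving c − ⌈(602 − c)/2⌉ + 1 choices.
Summing over c: 1 + 3 + 4 + 6 + … + 148 + 150  (100 terms, c = 201, …, 300) = 7550
Check (closed form: nearest integer to p²/48 for even p, (p+3)²/48 for odd p): 602²/48 = 362404/48 ≈ 7550.08 → 7550

7550 triangles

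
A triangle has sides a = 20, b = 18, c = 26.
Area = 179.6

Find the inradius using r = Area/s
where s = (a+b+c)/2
s = (20 + 18 + 26)/2 = 64/2 = 32
r = Area/s = 179.6/32 ≈ 5.6125

r = 5.612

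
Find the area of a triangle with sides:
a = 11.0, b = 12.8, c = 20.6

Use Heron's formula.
s = (11.0 + 12.8 + 20.6)/2 = 44.4/2 = 22.2
s − a = 11.2, s − b = 9.4, s − c = 1.6
s(s−a)(s−b)(s−c) = 22.2·11.2·9.4·1.6 ≈ 3739.55
Area = √3739.55 ≈ 61.1518

Area = 61.15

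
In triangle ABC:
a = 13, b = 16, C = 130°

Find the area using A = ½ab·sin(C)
A = ½·a·b·sin(C) = ½·13·16·sin(130°)
sin(130°) ≈ 0.766044
A ≈ ½·208·0.766044 = 104·0.766044 ≈ 79.6686

Area = 79.67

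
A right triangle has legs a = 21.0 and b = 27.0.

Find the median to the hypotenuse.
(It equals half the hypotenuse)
Hypotenuse c = √(a² + b²) = √(441 + 729) = √1170 ≈ 34.2053
Median to hypotenuse = c/2 ≈ 34.2053/2 ≈ 17.1026

Median = 17.1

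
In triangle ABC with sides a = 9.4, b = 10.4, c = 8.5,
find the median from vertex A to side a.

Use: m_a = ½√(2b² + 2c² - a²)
m_a = ½√(2·10.4² + 2·8.5² − 9.4²) = ½√(2·108.16 + 2·72.25 − 88.36) = ½√(216.32 + 144.5 − 88.36) = ½√272.46
√272.46 ≈ 16.5064, so m_a ≈ 8.25318

m_a = 8.253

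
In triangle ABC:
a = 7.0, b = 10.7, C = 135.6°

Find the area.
Two sides and the included angle (SAS): A = ½·a·b·sin(C) = ½·7.0·10.7·sin(135.6°)
sin(135.6°) ≈ 0.699663
A ≈ ½·74.9·0.699663 = 37.45·0.699663 ≈ 26.2024

Area = 26.2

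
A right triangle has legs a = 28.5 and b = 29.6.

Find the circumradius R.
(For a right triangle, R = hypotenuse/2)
Hypotenuse c = √(a² + b²) = √(812.25 + 876.16) = √1688.41 ≈ 41.0903
R = c/2 ≈ 41.0903/2 ≈ 20.5451

R = 20.55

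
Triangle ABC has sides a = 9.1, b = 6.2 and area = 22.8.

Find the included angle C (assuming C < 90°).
Area = ½·a·b·sin(C)  ⇒  sin(C) = 2·Area/(a·b) = 2·22.8/(9.1·6.2) = 45.6/56.42 ≈ 0.808224
C = arcsin(0.808224) ≈ 53.9228° (taking the acute solution since C < 90°)

C = 53.92°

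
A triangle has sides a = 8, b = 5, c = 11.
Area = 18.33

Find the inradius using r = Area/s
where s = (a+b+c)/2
s = (8 + 5 + 11)/2 = 24/2 = 12
r = Area/s = 18.33/12 ≈ 1.5275

r = 1.527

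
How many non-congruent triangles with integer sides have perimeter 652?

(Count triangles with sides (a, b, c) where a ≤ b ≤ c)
Let a ≤ b ≤ c with a + b + c = 652. The only binding inequality is a + b > c, i.e. 652 − c > c, so c < 652/2; and c ≥ 652/3 since c is the largest side.
So 218 ≤ c ≤ 325. For each c, b runs from ⌈(652 − c)/2⌉ up to c (then a = 652 − b − c satisfies 1 ≤ a ≤ b automatically), giving c − ⌈(652 − c)/2⌉ + 1 choices.
Summing over c: 2 + 3 + 5 + 6 + … + 161 + 162  (108 terms, c = 218, …, 325) = 8856
Check (closed form: nearest integer to p²/48 for even p, (p+3)²/48 for odd p): 652²/48 = 425104/48 ≈ 8856.33 → 8856

8856 triangles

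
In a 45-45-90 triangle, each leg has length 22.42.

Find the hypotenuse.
In a 45-45-90 triangle the sides are in ratio 1 : 1 : √2, so hypotenuse = leg·√2.
Hypotenuse = 22.42·√2 ≈ 22.42·1.41421 ≈ 31.7067

Hypotenuse = 22.42√2 = 31.71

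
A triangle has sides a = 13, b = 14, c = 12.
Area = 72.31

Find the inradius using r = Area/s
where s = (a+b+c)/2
s = (13 + 14 + 12)/2 = 39/2 = 19.5
r = Area/s = 72.31/19.5 ≈ 3.70821

r = 3.708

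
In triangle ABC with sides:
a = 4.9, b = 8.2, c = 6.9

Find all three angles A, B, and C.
Law of cosines for each angle (a² = 24.01, b² = 67.24, c² = 47.61):
cos(A) = (b² + c² − a²)/(2bc) = (67.24 + 47.61 − 24.01)/(2·8.2·6.9) = 90.84/113.16 ≈ 0.802757  ⇒  A ≈ 36.6058°
cos(B) = (a² + c² − b²)/(2ac) = (24.01 + 47.61 − 67.24)/(2·4.9·6.9) = 4.38/67.62 ≈ 0.0647737  ⇒  B ≈ 86.2861°
cos(C) = (a² + b² − c²)/(2ab) = (24.01 + 67.24 − 47.61)/(2·4.9·8.2) = 43.64/80.36 ≈ 0.543056  ⇒  C ≈ 57.1081°
Check: A + B + C ≈ 180°

A = 36.61°, B = 86.29°, C = 57.11°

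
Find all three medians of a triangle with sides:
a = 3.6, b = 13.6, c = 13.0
Median formula: m_a = ½√(2b² + 2c² − a²) (and cyclically). a² = 12.96, b² = 184.96, c² = 169.
m_a = ½√(2·184.96 + 2·169 − 12.96) = ½√694.96 ≈ ½·26.3621 ≈ 13.181
m_b = ½√(2·12.96 + 2·169 − 184.96) = ½√178.96 ≈ ½·13.3776 ≈ 6.6888
m_c = ½√(2·12.96 + 2·184.96 − 169) = ½√226.84 ≈ ½·15.0612 ≈ 7.5306

m_a = 13.18, m_b = 6.689, m_c = 7.531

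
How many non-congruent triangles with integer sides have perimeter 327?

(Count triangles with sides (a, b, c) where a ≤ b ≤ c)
Let a ≤ b ≤ c with a + b + c = 327. The only binding inequality is a + b > c, i.e. 327 − c > c, so c < 327/2; and c ≥ 327/3 since c is the largest side.
So 109 ≤ c ≤ 163. For each c, b runs from ⌈(327 − c)/2⌉ up to c (then a = 327 − b − c satisfies 1 ≤ a ≤ b automatically), giving c − ⌈(327 − c)/2⌉ + 1 choices.
Summing over c: 1 + 2 + 4 + 5 + … + 80 + 82  (55 terms, c = 109, …, 163) = 2269
Check (closed form: nearest integer to p²/48 for even p, (p+3)²/48 for odd p): (327+3)²/48 = 330²/48 = 108900/48 ≈ 2268.75 → 2269

2269 triangles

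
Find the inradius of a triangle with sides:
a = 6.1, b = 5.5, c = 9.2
r = Area/s where s is the semi-perimeter.
s = (6.1 + 5.5 + 9.2)/2 = 20.8/2 = 10.4
Area = √(s(s−a)(s−b)(s−c)) = √(10.4·4.3·4.9·1.2) ≈ √262.954 ≈ 16.2158
r ≈ 16.2158/10.4 ≈ 1.55922

r = 1.559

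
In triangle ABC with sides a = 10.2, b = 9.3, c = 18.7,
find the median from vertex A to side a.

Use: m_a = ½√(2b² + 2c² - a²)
m_a = ½√(2·9.3² + 2·18.7² − 10.2²) = ½√(2·86.49 + 2·349.69 − 104.04) = ½√(172.98 + 699.38 − 104.04) = ½√768.32
√768.32 ≈ 27.7186, so m_a ≈ 13.8593

m_a = 13.86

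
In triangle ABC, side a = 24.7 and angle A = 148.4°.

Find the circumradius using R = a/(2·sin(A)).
R = a/(2·sin(A)) = 24.7/(2·sin(148.4°))
sin(148.4°) ≈ 0.523986
R ≈ 24.7/(2·0.523986) = 24.7/1.04797 ≈ 23.5693

R = 23.57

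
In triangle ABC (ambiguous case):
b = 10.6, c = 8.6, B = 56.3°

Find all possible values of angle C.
b/sin(B) = c/sin(C)  ⇒  sin(C) = c·sin(B)/b = 8.6·sin(56.3°)/10.6
sin(56.3°) ≈ 0.831954
sin(C) ≈ 8.6·0.831954/10.6 ≈ 7.15481/10.6 ≈ 0.674982
Candidate 1: C₁ = arcsin(0.674982) ≈ 42.4527°  →  A = 180° − 56.3° − 42.4527° ≈ 81.2473° > 0, valid
Candidate 2: C₂ = 180° − C₁ ≈ 137.547°  →  A = 180° − 56.3° − 137.547° ≈ -13.8473° ≤ 0, not a valid triangle

C = 42.45° (one solution)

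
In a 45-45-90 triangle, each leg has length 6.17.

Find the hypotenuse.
In a 45-45-90 triangle the sides are in ratio 1 : 1 : √2, so hypotenuse = leg·√2.
Hypotenuse = 6.17·√2 ≈ 6.17·1.41421 ≈ 8.7257

Hypotenuse = 6.17√2 = 8.726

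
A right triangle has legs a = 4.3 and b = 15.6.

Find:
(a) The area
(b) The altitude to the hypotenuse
(a) The legs are perpendicular, so Area = ½·a·b = ½·4.3·15.6 = ½·67.08 = 33.54
(b) Hypotenuse c = √(a² + b²) = √(18.49 + 243.36) = √261.85 ≈ 16.1818
    Area = ½·c·h_c  ⇒  h_c = 2·Area/c = 67.08/16.1818 ≈ 4.1454

Area = 33.54, h_c = 4.145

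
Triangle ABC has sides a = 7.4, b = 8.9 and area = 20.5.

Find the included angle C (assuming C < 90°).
Area = ½·a·b·sin(C)  ⇒  sin(C) = 2·Area/(a·b) = 2·20.5/(7.4·8.9) = 41/65.86 ≈ 0.622533
C = arcsin(0.622533) ≈ 38.5013° (taking the acute solution since C < 90°)

C = 38.5°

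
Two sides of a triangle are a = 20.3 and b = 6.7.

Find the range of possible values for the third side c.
Triangle inequality: |a − b| < c < a + b
|a − b| = |20.3 − 6.7| = 13.6
a + b = 20.3 + 6.7 = 27

13.6 < c < 27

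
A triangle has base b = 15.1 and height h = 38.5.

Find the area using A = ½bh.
A = ½·b·h = ½·15.1·38.5 = ½·581.35 = 290.675

Area = 290.675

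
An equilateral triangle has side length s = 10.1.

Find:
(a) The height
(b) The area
(a) The height splits the triangle into two 30-60-90 halves: h = s·√3/2 = 10.1·1.73205/2 ≈ 17.4937/2 ≈ 8.74686
(b) Area = (√3/4)·s² = (√3/4)·10.1² = (√3/4)·102.01 ≈ 0.433013·102.01 ≈ 44.1716

Height = 8.747, Area = 44.17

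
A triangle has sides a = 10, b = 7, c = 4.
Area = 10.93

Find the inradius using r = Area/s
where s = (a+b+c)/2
s = (10 + 7 + 4)/2 = 21/2 = 10.5
r = Area/s = 10.93/10.5 ≈ 1.04095

r = 1.041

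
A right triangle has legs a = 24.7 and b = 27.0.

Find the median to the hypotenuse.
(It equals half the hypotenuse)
Hypotenuse c = √(a² + b²) = √(610.09 + 729) = √1339.09 ≈ 36.5936
Median to hypotenuse = c/2 ≈ 36.5936/2 ≈ 18.2968

Median = 18.3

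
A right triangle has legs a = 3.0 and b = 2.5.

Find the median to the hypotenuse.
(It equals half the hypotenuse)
Hypotenuse c = √(a² + b²) = √(9 + 6.25) = √15.25 ≈ 3.90512
Median to hypotenuse = c/2 ≈ 3.90512/2 ≈ 1.95256

Median = 1.953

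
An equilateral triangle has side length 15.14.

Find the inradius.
r = Area/s with s the semi-perimeter.
Area = (√3/4)·15.14² = (√3/4)·229.2196 ≈ 0.433013·229.2196 ≈ 99.255
s = 3·15.14/2 = 22.71
r ≈ 99.255/22.71 ≈ 4.37054
(Equivalently r = side/(2√3) = 15.14/3.4641 ≈ 4.37054.)

r = 4.371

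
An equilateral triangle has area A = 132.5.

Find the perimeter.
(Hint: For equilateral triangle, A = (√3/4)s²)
A = (√3/4)s²  ⇒  s² = 4A/√3 = 4·132.5/√3 = 530/1.73205 ≈ 305.996
s ≈ √305.996 ≈ 17.4927
Perimeter = 3s ≈ 3·17.4927 ≈ 52.4782

Perimeter = 52.48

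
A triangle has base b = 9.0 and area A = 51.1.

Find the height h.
A = ½·b·h  ⇒  h = 2A/b = 2·51.1/9.0 = 102.2/9.0 ≈ 11.3556

h = 11.36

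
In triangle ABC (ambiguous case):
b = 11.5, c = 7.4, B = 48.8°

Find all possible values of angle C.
b/sin(B) = c/sin(C)  ⇒  sin(C) = c·sin(B)/b = 7.4·sin(48.8°)/11.5
sin(48.8°) ≈ 0.752415
sin(C) ≈ 7.4·0.752415/11.5 ≈ 5.56787/11.5 ≈ 0.484163
Candidate 1: C₁ = arcsin(0.484163) ≈ 28.9576°  →  A = 180° − 48.8° − 28.9576° ≈ 102.242° > 0, valid
Candidate 2: C₂ = 180° − C₁ ≈ 151.042°  →  A = 180° − 48.8° − 151.042° ≈ -19.8424° ≤ 0, not a valid triangle

C = 28.96° (one solution)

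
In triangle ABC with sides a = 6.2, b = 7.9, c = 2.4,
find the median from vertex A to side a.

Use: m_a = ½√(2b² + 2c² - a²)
m_a = ½√(2·7.9² + 2·2.4² − 6.2²) = ½√(2·62.41 + 2·5.76 − 38.44) = ½√(124.82 + 11.52 − 38.44) = ½√97.9
√97.9 ≈ 9.89444, so m_a ≈ 4.94722

m_a = 4.947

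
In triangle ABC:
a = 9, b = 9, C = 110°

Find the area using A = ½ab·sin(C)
A = ½·a·b·sin(C) = ½·9·9·sin(110°)
sin(110°) ≈ 0.939693
A ≈ ½·81·0.939693 = 40.5·0.939693 ≈ 38.0576

Area = 38.06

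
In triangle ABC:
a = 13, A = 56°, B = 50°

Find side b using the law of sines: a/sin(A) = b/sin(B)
a/sin(A) = b/sin(B)  ⇒  b = a·sin(B)/sin(A) = 13·sin(50°)/sin(56°)
sin(50°) ≈ 0.766044, sin(56°) ≈ 0.829038
b ≈ 13·0.766044/0.829038 ≈ 9.95858/0.829038 ≈ 12.0122

b = 12.01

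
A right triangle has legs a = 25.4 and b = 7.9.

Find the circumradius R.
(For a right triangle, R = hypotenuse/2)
Hypotenuse c = √(a² + b²) = √(645.16 + 62.41) = √707.57 ≈ 26.6002
R = c/2 ≈ 26.6002/2 ≈ 13.3001

R = 13.3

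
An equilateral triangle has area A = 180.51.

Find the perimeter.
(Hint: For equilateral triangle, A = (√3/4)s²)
A = (√3/4)s²  ⇒  s² = 4A/√3 = 4·180.51/√3 = 722.04/1.73205 ≈ 416.87
s ≈ √416.87 ≈ 20.4174
Perimeter = 3s ≈ 3·20.4174 ≈ 61.2522

Perimeter = 61.25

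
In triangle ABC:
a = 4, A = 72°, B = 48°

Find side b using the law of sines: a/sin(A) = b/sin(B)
a/sin(A) = b/sin(B)  ⇒  b = a·sin(B)/sin(A) = 4·sin(48°)/sin(72°)
sin(48°) ≈ 0.743145, sin(72°) ≈ 0.951057
b ≈ 4·0.743145/0.951057 ≈ 2.97258/0.951057 ≈ 3.12555

b = 3.126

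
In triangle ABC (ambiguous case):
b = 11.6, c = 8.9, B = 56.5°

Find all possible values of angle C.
b/sin(B) = c/sin(C)  ⇒  sin(C) = c·sin(B)/b = 8.9·sin(56.5°)/11.6
sin(56.5°) ≈ 0.833886
sin(C) ≈ 8.9·0.833886/11.6 ≈ 7.42158/11.6 ≈ 0.639792
Candidate 1: C₁ = arcsin(0.639792) ≈ 39.7763°  →  A = 180° − 56.5° − 39.7763° ≈ 83.7237° > 0, valid
Candidate 2: C₂ = 180° − C₁ ≈ 140.224°  →  A = 180° − 56.5° − 140.224° ≈ -16.7237° ≤ 0, not a valid triangle

C = 39.78° (one solution)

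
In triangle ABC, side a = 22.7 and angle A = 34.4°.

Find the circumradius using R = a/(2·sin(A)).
R = a/(2·sin(A)) = 22.7/(2·sin(34.4°))
sin(34.4°) ≈ 0.564967
R ≈ 22.7/(2·0.564967) = 22.7/1.12993 ≈ 20.0897

R = 20.09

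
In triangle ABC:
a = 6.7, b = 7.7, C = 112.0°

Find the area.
Two sides and the included angle (SAS): A = ½·a·b·sin(C) = ½·6.7·7.7·sin(112.0°)
sin(112.0°) ≈ 0.927184
A ≈ ½·51.59·0.927184 = 25.795·0.927184 ≈ 23.9167

Area = 23.92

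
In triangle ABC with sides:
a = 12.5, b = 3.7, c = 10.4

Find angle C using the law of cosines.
c² = a² + b² − 2ab·cos(C)  ⇒  cos(C) = (a² + b² − c²)/(2ab)
cos(C) = (12.5² + 3.7² − 10.4²)/(2·12.5·3.7) = (156.25 + 13.69 − 108.16)/92.5 = 61.78/92.5 ≈ 0.667892
C = arccos(0.667892) ≈ 48.0954°

C = 48.1°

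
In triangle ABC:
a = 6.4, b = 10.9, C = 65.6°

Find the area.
Two sides and the included angle (SAS): A = ½·a·b·sin(C) = ½·6.4·10.9·sin(65.6°)
sin(65.6°) ≈ 0.910684
A ≈ ½·69.76·0.910684 = 34.88·0.910684 ≈ 31.7646

Area = 31.76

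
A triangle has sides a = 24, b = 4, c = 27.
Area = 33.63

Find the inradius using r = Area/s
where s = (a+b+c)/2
s = (24 + 4 + 27)/2 = 55/2 = 27.5
r = Area/s = 33.63/27.5 ≈ 1.22291

r = 1.223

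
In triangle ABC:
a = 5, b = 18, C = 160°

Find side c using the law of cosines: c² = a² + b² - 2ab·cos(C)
c² = 5² + 18² − 2·5·18·cos(160°)
cos(160°) ≈ -0.939693
c² ≈ 25 + 324 − 180·(-0.939693) ≈ 349 + 169.145 ≈ 518.145
c ≈ √518.145 ≈ 22.7628

c = 22.76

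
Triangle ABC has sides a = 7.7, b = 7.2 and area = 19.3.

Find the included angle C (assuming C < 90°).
Area = ½·a·b·sin(C)  ⇒  sin(C) = 2·Area/(a·b) = 2·19.3/(7.7·7.2) = 38.6/55.44 ≈ 0.696248
C = arcsin(0.696248) ≈ 44.1268° (taking the acute solution since C < 90°)

C = 44.13°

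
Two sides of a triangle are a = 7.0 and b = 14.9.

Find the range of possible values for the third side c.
Triangle inequality: |a − b| < c < a + b
|a − b| = |7.0 − 14.9| = 7.9
a + b = 7.0 + 14.9 = 21.9

7.9 < c < 21.9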